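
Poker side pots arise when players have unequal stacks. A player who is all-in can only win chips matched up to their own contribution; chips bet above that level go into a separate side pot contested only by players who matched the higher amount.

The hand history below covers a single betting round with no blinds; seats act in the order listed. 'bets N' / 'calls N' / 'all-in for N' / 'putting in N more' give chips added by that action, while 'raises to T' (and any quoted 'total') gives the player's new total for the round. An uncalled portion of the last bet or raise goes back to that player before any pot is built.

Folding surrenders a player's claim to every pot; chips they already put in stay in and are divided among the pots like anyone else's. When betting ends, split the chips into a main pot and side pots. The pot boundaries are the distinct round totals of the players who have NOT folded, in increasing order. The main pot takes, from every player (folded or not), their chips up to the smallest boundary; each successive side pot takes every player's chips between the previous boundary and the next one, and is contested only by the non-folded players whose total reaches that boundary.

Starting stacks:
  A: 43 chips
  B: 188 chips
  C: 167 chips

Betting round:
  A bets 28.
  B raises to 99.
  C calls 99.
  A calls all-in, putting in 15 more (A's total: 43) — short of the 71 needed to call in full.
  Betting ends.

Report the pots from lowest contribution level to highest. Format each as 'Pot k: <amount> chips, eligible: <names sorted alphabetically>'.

Contributions: A=43, B=99, C=99
Pot levels (distinct totals of non-folded players): 43, 99
Layer 1-43: 43 each from A, B, C = 43*3 = 129 chips; eligible A, B, C
Layer 44-99: 56 each from B, C = 56*2 = 112 chips; eligible B, C

Pot 1: 129 chips, eligible: A, B, C
Pot 2: 112 chips, eligible: B, C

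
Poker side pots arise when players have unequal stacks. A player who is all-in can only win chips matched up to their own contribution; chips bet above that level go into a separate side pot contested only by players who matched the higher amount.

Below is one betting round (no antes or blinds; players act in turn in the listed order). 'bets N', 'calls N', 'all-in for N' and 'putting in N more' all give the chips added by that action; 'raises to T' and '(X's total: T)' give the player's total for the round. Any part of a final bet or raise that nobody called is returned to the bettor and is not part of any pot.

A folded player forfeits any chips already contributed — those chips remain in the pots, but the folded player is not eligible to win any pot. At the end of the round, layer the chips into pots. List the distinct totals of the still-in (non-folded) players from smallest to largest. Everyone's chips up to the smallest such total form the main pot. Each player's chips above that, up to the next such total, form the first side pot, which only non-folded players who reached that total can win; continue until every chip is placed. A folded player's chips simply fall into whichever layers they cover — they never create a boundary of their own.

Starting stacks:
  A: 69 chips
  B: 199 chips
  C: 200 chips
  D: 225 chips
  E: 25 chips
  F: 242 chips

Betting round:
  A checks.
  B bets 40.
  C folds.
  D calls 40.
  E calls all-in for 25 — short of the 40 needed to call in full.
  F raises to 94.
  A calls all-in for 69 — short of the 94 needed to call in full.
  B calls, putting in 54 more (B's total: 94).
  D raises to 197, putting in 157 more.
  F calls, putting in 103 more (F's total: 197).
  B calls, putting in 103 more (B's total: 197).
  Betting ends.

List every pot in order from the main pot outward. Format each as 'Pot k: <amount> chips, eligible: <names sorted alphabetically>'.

Pot 1: 125 chips, eligible: A, B, D, E, F
Pot 2: 176 chips, eligible: A, B, D, F
Pot 3: 384 chips, eligible: B, D, F

Derivation:
Contributions: A=69, B=197, D=197, E=25, F=197
Folded: C
Pot levels (distinct totals of non-folded players): 25, 69, 197
Layer 1-25: 25 each from A, B, D, E, F = 25*5 = 125 chips; eligible A, B, D, E, F
Layer 26-69: 44 each from A, B, D, F = 44*4 = 176 chips; eligible A, B, D, F
Layer 70-197: 128 each from B, D, F = 128*3 = 384 chips; eligible B, D, F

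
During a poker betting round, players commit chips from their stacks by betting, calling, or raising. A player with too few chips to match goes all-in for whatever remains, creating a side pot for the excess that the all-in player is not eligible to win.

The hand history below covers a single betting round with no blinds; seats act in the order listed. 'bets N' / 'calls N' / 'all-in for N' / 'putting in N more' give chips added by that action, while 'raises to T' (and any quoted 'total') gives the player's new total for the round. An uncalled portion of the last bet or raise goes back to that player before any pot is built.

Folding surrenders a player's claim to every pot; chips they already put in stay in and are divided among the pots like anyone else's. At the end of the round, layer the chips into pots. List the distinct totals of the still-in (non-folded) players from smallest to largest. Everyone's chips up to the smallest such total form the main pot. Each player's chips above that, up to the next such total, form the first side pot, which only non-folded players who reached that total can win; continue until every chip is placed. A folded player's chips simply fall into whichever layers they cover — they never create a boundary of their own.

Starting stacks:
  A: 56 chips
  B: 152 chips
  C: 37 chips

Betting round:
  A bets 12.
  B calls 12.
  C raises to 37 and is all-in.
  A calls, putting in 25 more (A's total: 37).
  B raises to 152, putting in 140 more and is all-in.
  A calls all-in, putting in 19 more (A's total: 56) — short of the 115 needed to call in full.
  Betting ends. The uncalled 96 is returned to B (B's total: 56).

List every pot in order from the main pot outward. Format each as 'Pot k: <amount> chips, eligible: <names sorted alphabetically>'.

Contributions (after 96 returned to B): A=56, B=56, C=37
Pot levels (distinct totals of non-folded players): 37, 56
Layer 1-37: 37 each from A, B, C = 37*3 = 111 chips; eligible A, B, C
Layer 38-56: 19 each from A, B = 19*2 = 38 chips; eligible A, B

Pot 1: 111 chips, eligible: A, B, C
Pot 2: 38 chips, eligible: A, B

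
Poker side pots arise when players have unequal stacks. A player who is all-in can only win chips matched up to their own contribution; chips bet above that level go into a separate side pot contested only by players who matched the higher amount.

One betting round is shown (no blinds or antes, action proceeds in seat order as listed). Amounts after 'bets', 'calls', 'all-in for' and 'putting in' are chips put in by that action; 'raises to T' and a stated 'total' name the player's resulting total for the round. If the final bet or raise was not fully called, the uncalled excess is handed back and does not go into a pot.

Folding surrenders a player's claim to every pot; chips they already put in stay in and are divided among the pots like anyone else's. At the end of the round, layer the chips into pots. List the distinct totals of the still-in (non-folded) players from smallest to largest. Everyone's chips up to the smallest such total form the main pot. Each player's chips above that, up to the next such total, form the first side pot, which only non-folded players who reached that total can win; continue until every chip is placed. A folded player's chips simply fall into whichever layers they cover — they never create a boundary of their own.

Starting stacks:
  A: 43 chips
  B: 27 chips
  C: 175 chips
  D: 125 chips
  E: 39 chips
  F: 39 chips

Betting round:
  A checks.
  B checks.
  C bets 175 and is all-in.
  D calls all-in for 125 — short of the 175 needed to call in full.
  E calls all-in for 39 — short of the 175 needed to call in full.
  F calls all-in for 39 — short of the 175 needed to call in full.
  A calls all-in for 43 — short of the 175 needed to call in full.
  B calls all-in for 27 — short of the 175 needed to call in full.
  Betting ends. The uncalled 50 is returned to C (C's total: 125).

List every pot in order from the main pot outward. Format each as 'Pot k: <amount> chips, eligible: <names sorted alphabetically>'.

Pot 1: 162 chips, eligible: A, B, C, D, E, F
Pot 2: 60 chips, eligible: A, C, D, E, F
Pot 3: 12 chips, eligible: A, C, D
Pot 4: 164 chips, eligible: C, D

Derivation:
Contributions (after 50 returned to C): A=43, B=27, C=125, D=125, E=39, F=39
Pot levels (distinct totals of non-folded players): 27, 39, 43, 125
Layer 1-27: 27 each from A, B, C, D, E, F = 27*6 = 162 chips; eligible A, B, C, D, E, F
Layer 28-39: 12 each from A, C, D, E, F = 12*5 = 60 chips; eligible A, C, D, E, F
Layer 40-43: 4 each from A, C, D = 4*3 = 12 chips; eligible A, C, D
Layer 44-125: 82 each from C, D = 82*2 = 164 chips; eligible C, D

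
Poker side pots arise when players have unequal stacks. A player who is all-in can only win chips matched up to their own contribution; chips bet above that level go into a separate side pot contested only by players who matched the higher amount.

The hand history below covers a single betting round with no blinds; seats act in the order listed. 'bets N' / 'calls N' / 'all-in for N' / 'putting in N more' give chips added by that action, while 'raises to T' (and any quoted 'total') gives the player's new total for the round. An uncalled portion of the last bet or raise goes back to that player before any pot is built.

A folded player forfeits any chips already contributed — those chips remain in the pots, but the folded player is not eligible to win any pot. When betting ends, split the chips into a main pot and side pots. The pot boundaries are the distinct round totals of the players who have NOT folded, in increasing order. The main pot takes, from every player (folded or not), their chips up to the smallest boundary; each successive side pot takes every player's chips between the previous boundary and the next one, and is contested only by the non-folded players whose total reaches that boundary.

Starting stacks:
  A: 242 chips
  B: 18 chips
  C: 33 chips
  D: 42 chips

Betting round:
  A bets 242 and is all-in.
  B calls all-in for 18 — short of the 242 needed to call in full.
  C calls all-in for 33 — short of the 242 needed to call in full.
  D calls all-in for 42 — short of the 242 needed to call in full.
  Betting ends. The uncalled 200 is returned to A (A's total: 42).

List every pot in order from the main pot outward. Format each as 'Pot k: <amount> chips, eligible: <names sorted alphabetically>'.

Contributions (after 200 returned to A): A=42, B=18, C=33, D=42
Pot levels (distinct totals of non-folded players): 18, 33, 42
Layer 1-18: 18 each from A, B, C, D = 18*4 = 72 chips; eligible A, B, C, D
Layer 19-33: 15 each from A, C, D = 15*3 = 45 chips; eligible A, C, D
Layer 34-42: 9 each from A, D = 9*2 = 18 chips; eligible A, D

Pot 1: 72 chips, eligible: A, B, C, D
Pot 2: 45 chips, eligible: A, C, D
Pot 3: 18 chips, eligible: A, D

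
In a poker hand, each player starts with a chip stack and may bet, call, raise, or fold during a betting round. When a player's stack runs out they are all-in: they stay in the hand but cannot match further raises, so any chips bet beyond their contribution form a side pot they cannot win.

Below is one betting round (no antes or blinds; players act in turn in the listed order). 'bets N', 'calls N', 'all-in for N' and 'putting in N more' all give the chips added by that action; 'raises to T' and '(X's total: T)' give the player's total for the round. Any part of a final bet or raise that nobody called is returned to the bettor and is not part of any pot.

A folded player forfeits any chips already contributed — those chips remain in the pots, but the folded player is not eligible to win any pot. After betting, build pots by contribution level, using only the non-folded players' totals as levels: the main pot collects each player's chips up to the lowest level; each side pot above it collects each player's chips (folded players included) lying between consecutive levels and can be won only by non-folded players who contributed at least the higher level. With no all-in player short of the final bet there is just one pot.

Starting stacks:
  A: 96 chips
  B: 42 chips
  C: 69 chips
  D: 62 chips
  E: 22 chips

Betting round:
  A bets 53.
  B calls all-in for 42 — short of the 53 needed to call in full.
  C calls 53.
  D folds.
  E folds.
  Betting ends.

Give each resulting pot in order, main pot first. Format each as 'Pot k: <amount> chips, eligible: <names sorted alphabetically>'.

Contributions: A=53, B=42, C=53
Folded: D, E
Pot levels (distinct totals of non-folded players): 42, 53
Layer 1-42: 42 each from A, B, C = 42*3 = 126 chips; eligible A, B, C
Layer 43-53: 11 each from A, C = 11*2 = 22 chips; eligible A, C

Pot 1: 126 chips, eligible: A, B, C
Pot 2: 22 chips, eligible: A, C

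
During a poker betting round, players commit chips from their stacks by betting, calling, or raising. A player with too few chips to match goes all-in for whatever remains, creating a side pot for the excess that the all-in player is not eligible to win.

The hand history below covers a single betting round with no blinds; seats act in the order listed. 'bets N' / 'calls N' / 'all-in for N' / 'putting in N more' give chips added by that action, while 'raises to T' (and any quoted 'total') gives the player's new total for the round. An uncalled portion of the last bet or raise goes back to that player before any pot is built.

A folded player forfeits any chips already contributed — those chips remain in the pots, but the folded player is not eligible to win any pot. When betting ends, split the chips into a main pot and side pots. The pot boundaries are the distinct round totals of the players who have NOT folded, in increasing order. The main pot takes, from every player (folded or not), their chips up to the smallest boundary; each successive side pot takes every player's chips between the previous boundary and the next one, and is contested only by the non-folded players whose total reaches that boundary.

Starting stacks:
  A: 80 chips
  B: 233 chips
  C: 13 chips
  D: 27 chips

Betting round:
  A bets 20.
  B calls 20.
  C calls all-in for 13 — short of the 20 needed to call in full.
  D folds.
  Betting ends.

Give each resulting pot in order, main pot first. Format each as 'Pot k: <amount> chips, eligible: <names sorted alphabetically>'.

Pot 1: 39 chips, eligible: A, B, C
Pot 2: 14 chips, eligible: A, B

Derivation:
Contributions: A=20, B=20, C=13
Folded: D
Pot levels (distinct totals of non-folded players): 13, 20
Layer 1-13: 13 each from A, B, C = 13*3 = 39 chips; eligible A, B, C
Layer 14-20: 7 each from A, B = 7*2 = 14 chips; eligible A, B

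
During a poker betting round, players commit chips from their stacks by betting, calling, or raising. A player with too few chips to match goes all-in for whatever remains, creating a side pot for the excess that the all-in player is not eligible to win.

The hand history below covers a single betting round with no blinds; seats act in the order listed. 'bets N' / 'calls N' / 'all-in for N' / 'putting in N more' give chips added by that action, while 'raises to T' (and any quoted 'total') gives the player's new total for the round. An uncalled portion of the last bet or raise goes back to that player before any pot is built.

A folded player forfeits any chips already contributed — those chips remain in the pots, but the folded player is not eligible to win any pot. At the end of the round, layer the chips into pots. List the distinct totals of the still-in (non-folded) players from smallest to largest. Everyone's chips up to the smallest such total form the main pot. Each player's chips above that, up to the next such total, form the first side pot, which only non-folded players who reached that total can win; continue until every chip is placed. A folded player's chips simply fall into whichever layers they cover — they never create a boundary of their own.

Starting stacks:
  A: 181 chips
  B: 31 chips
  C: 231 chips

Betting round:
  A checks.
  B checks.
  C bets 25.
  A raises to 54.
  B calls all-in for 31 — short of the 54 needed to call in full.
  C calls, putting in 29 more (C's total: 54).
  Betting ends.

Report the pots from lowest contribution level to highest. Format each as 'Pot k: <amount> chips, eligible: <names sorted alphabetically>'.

Contributions: A=54, B=31, C=54
Pot levels (distinct totals of non-folded players): 31, 54
Layer 1-31: 31 each from A, B, C = 31*3 = 93 chips; eligible A, B, C
Layer 32-54: 23 each from A, C = 23*2 = 46 chips; eligible A, C

Pot 1: 93 chips, eligible: A, B, C
Pot 2: 46 chips, eligible: A, C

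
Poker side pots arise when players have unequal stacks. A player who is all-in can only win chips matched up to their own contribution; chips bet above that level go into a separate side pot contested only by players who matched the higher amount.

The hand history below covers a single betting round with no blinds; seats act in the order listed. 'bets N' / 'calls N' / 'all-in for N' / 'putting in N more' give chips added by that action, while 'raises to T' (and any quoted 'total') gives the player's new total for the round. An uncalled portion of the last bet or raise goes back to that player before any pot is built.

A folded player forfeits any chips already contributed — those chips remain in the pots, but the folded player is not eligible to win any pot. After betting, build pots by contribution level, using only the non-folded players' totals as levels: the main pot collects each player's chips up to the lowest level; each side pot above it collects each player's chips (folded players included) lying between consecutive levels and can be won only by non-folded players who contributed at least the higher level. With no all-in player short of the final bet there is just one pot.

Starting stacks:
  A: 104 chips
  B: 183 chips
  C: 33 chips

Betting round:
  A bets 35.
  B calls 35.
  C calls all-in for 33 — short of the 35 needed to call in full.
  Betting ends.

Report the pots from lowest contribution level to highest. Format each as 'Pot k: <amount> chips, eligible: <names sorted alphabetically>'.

Pot 1: 99 chips, eligible: A, B, C
Pot 2: 4 chips, eligible: A, B

Derivation:
Contributions: A=35, B=35, C=33
Pot levels (distinct totals of non-folded players): 33, 35
Layer 1-33: 33 each from A, B, C = 33*3 = 99 chips; eligible A, B, C
Layer 34-35: 2 each from A, B = 2*2 = 4 chips; eligible A, B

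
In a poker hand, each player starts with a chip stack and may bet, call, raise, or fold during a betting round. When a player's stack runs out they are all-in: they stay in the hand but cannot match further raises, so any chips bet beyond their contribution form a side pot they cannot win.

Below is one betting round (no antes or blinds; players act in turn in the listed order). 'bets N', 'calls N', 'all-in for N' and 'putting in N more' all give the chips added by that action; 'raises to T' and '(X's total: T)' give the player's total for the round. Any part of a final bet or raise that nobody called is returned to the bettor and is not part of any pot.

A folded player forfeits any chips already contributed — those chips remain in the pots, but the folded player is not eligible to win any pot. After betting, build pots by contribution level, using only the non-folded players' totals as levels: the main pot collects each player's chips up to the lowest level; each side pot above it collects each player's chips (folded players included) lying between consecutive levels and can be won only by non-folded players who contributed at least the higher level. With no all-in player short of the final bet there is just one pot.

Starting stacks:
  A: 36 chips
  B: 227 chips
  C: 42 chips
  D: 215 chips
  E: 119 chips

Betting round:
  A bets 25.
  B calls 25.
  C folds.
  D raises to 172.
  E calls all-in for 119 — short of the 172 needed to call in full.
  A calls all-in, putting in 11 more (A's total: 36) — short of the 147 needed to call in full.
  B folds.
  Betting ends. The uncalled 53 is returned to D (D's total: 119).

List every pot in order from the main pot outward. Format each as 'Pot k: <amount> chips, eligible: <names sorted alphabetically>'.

Contributions (after 53 returned to D): A=36, B=25, D=119, E=119
Folded: B, C
Pot levels (distinct totals of non-folded players): 36, 119
Layer 1-36: A 36 + B 25 + D 36 + E 36 = 133 chips; eligible A, D, E
Layer 37-119: 83 each from D, E = 83*2 = 166 chips; eligible D, E

Pot 1: 133 chips, eligible: A, D, E
Pot 2: 166 chips, eligible: D, E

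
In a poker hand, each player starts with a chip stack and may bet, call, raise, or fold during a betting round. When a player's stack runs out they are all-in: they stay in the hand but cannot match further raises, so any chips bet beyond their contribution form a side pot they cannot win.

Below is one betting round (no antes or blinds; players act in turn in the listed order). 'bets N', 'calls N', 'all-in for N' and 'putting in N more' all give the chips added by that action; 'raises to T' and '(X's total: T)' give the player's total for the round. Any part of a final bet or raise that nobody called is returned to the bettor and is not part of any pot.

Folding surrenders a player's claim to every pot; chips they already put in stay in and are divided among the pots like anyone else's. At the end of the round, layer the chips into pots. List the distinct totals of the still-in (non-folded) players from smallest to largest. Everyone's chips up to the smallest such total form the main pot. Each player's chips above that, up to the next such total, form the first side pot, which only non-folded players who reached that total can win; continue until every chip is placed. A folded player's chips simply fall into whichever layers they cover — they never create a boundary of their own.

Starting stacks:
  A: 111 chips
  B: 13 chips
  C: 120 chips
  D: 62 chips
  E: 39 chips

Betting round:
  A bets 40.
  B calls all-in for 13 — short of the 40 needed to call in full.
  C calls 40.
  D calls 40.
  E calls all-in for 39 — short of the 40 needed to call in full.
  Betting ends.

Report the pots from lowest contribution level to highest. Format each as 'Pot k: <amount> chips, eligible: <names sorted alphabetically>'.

Pot 1: 65 chips, eligible: A, B, C, D, E
Pot 2: 104 chips, eligible: A, C, D, E
Pot 3: 3 chips, eligible: A, C, D

Derivation:
Contributions: A=40, B=13, C=40, D=40, E=39
Pot levels (distinct totals of non-folded players): 13, 39, 40
Layer 1-13: 13 each from A, B, C, D, E = 13*5 = 65 chips; eligible A, B, C, D, E
Layer 14-39: 26 each from A, C, D, E = 26*4 = 104 chips; eligible A, C, D, E
Layer 40-40: 1 each from A, C, D = 1*3 = 3 chips; eligible A, C, D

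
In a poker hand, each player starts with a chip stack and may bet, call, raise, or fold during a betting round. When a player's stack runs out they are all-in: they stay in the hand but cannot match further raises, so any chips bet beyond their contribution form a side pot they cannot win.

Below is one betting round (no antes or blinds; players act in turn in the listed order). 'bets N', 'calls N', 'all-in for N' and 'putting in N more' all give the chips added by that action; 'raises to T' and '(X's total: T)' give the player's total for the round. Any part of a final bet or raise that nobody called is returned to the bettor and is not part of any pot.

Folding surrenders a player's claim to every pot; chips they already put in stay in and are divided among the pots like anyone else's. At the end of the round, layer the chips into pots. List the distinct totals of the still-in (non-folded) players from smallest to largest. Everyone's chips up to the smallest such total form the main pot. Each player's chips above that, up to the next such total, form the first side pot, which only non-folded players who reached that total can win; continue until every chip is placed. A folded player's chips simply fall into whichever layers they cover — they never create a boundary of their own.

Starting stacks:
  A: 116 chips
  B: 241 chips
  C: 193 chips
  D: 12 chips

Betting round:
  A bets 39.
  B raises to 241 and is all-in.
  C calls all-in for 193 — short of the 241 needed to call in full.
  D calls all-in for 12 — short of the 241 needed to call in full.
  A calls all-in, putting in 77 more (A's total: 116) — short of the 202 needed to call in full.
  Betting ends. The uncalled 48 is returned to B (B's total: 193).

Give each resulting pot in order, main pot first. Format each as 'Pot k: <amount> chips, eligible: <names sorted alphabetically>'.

Contributions (after 48 returned to B): A=116, B=193, C=193, D=12
Pot levels (distinct totals of non-folded players): 12, 116, 193
Layer 1-12: 12 each from A, B, C, D = 12*4 = 48 chips; eligible A, B, C, D
Layer 13-116: 104 each from A, B, C = 104*3 = 312 chips; eligible A, B, C
Layer 117-193: 77 each from B, C = 77*2 = 154 chips; eligible B, C

Pot 1: 48 chips, eligible: A, B, C, D
Pot 2: 312 chips, eligible: A, B, C
Pot 3: 154 chips, eligible: B, C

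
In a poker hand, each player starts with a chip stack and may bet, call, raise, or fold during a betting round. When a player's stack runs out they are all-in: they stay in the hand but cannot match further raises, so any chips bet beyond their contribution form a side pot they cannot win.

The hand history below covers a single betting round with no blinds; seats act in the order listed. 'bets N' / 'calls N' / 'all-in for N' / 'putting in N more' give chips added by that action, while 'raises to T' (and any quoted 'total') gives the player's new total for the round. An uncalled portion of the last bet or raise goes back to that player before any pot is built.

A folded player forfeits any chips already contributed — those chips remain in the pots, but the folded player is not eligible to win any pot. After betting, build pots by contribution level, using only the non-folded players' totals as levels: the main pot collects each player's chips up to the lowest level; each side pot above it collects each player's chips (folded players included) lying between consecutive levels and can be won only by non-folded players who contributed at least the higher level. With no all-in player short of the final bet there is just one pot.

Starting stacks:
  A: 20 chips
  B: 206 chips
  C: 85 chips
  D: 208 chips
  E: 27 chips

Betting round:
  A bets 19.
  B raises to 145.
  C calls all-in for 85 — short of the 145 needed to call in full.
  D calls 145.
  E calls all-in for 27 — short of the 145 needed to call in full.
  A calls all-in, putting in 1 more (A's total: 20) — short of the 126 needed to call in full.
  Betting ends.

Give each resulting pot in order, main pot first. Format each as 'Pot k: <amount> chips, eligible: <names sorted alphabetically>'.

Contributions: A=20, B=145, C=85, D=145, E=27
Pot levels (distinct totals of non-folded players): 20, 27, 85, 145
Layer 1-20: 20 each from A, B, C, D, E = 20*5 = 100 chips; eligible A, B, C, D, E
Layer 21-27: 7 each from B, C, D, E = 7*4 = 28 chips; eligible B, C, D, E
Layer 28-85: 58 each from B, C, D = 58*3 = 174 chips; eligible B, C, D
Layer 86-145: 60 each from B, D = 60*2 = 120 chips; eligible B, D

Pot 1: 100 chips, eligible: A, B, C, D, E
Pot 2: 28 chips, eligible: B, C, D, E
Pot 3: 174 chips, eligible: B, C, D
Pot 4: 120 chips, eligible: B, D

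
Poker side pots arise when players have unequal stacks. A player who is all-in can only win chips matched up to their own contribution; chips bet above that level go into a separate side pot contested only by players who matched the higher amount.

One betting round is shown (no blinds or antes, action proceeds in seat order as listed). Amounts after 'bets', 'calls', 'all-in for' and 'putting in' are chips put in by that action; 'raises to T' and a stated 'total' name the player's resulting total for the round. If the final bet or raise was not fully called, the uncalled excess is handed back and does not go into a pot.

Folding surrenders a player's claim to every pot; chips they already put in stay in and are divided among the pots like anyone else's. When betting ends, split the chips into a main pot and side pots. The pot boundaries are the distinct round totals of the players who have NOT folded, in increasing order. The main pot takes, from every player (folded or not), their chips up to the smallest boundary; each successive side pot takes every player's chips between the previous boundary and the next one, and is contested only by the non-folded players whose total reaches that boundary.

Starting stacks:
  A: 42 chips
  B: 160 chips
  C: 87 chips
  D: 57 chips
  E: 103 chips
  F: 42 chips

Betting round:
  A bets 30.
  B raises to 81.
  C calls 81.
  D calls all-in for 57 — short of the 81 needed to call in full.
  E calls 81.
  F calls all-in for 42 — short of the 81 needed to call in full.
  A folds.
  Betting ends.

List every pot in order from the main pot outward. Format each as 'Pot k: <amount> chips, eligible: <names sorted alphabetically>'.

Pot 1: 240 chips, eligible: B, C, D, E, F
Pot 2: 60 chips, eligible: B, C, D, E
Pot 3: 72 chips, eligible: B, C, E

Derivation:
Contributions: A=30, B=81, C=81, D=57, E=81, F=42
Folded: A
Pot levels (distinct totals of non-folded players): 42, 57, 81
Layer 1-42: A 30 + B 42 + C 42 + D 42 + E 42 + F 42 = 240 chips; eligible B, C, D, E, F
Layer 43-57: 15 each from B, C, D, E = 15*4 = 60 chips; eligible B, C, D, E
Layer 58-81: 24 each from B, C, E = 24*3 = 72 chips; eligible B, C, E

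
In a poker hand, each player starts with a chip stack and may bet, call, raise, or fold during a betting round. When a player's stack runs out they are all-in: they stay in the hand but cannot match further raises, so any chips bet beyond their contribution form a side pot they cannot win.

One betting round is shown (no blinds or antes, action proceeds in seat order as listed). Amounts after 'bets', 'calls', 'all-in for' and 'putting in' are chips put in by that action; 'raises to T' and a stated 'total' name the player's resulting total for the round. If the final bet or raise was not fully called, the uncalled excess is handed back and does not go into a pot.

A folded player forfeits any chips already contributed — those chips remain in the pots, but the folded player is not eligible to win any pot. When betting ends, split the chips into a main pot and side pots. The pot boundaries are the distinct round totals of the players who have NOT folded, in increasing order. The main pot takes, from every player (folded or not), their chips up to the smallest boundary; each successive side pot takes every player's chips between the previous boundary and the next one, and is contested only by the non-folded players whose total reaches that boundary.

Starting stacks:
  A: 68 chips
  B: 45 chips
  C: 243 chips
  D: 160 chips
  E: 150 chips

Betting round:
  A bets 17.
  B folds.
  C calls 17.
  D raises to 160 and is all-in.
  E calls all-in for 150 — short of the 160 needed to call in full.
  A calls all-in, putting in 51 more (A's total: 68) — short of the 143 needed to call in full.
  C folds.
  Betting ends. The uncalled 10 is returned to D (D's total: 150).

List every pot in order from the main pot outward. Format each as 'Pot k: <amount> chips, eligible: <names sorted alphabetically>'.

Pot 1: 221 chips, eligible: A, D, E
Pot 2: 164 chips, eligible: D, E

Derivation:
Contributions (after 10 returned to D): A=68, C=17, D=150, E=150
Folded: B, C
Pot levels (distinct totals of non-folded players): 68, 150
Layer 1-68: A 68 + C 17 + D 68 + E 68 = 221 chips; eligible A, D, E
Layer 69-150: 82 each from D, E = 82*2 = 164 chips; eligible D, E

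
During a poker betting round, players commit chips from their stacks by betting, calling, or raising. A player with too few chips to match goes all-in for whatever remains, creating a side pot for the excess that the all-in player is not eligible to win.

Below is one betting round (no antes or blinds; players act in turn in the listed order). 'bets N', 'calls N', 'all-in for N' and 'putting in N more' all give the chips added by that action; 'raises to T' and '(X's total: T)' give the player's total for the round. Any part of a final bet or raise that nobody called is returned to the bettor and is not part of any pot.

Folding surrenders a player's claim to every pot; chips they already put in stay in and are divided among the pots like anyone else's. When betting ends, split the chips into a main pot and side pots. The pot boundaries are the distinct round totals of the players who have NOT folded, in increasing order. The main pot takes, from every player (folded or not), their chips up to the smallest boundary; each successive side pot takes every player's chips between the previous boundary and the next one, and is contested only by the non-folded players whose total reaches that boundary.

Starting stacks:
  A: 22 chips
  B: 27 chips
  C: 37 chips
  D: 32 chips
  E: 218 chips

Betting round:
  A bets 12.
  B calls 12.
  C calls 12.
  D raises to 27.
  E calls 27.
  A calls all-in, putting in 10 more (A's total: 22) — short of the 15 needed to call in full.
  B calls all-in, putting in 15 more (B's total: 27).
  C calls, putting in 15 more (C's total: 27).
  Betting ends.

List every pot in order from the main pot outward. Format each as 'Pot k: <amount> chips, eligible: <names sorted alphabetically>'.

Contributions: A=22, B=27, C=27, D=27, E=27
Pot levels (distinct totals of non-folded players): 22, 27
Layer 1-22: 22 each from A, B, C, D, E = 22*5 = 110 chips; eligible A, B, C, D, E
Layer 23-27: 5 each from B, C, D, E = 5*4 = 20 chips; eligible B, C, D, E

Pot 1: 110 chips, eligible: A, B, C, D, E
Pot 2: 20 chips, eligible: B, C, D, E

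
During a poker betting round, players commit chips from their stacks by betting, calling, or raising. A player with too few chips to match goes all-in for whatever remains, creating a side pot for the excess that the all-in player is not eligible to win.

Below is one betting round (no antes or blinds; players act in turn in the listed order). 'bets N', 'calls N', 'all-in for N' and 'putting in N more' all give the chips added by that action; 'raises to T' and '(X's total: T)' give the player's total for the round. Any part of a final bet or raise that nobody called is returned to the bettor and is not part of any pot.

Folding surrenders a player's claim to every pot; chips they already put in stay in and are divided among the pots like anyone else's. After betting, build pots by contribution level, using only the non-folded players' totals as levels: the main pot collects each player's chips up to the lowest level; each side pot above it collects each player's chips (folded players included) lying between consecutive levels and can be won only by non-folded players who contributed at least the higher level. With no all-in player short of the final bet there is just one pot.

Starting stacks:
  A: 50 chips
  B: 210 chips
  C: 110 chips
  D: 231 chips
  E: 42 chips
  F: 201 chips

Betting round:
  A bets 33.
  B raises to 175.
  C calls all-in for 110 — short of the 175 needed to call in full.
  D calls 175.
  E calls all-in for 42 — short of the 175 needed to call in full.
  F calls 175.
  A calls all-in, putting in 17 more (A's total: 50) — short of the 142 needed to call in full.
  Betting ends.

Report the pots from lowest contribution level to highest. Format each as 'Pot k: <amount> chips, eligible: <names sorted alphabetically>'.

Contributions: A=50, B=175, C=110, D=175, E=42, F=175
Pot levels (distinct totals of non-folded players): 42, 50, 110, 175
Layer 1-42: 42 each from A, B, C, D, E, F = 42*6 = 252 chips; eligible A, B, C, D, E, F
Layer 43-50: 8 each from A, B, C, D, F = 8*5 = 40 chips; eligible A, B, C, D, F
Layer 51-110: 60 each from B, C, D, F = 60*4 = 240 chips; eligible B, C, D, F
Layer 111-175: 65 each from B, D, F = 65*3 = 195 chips; eligible B, D, F

Pot 1: 252 chips, eligible: A, B, C, D, E, F
Pot 2: 40 chips, eligible: A, B, C, D, F
Pot 3: 240 chips, eligible: B, C, D, F
Pot 4: 195 chips, eligible: B, D, F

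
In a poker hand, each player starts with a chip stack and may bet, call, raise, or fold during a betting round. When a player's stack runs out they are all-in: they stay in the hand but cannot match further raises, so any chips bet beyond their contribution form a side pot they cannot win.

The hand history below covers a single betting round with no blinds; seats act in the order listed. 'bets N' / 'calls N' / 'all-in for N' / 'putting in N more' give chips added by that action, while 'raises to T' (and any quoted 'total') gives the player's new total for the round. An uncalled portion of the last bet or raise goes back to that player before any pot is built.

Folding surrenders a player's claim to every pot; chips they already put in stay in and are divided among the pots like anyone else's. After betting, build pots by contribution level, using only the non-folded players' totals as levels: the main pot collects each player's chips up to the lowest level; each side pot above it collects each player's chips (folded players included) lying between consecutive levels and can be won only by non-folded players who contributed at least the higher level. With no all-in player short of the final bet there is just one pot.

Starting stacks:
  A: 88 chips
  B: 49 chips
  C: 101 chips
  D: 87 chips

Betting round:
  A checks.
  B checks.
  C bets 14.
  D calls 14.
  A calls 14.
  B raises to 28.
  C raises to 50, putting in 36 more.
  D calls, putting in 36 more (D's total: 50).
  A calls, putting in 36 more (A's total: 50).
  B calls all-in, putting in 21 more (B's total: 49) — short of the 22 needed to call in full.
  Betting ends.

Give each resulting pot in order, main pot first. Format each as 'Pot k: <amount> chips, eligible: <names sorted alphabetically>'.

Pot 1: 196 chips, eligible: A, B, C, D
Pot 2: 3 chips, eligible: A, C, D

Derivation:
Contributions: A=50, B=49, C=50, D=50
Pot levels (distinct totals of non-folded players): 49, 50
Layer 1-49: 49 each from A, B, C, D = 49*4 = 196 chips; eligible A, B, C, D
Layer 50-50: 1 each from A, C, D = 1*3 = 3 chips; eligible A, C, D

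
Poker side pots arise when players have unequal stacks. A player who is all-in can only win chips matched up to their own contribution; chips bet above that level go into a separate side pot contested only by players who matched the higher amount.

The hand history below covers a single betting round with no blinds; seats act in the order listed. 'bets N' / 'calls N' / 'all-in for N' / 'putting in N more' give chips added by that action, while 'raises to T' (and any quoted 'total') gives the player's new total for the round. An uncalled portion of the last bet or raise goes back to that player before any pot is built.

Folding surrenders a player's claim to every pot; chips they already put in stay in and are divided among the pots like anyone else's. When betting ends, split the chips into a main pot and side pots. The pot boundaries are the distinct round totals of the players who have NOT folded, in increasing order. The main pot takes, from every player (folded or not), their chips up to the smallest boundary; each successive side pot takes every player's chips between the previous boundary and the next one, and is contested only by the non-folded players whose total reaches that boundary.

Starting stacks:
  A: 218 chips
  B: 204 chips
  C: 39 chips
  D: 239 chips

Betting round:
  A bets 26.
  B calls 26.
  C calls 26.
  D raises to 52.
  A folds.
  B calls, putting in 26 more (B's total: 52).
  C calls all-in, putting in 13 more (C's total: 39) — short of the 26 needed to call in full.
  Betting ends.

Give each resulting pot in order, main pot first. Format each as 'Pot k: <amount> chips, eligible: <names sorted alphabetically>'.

Pot 1: 143 chips, eligible: B, C, D
Pot 2: 26 chips, eligible: B, D

Derivation:
Contributions: A=26, B=52, C=39, D=52
Folded: A
Pot levels (distinct totals of non-folded players): 39, 52
Layer 1-39: A 26 + B 39 + C 39 + D 39 = 143 chips; eligible B, C, D
Layer 40-52: 13 each from B, D = 13*2 = 26 chips; eligible B, D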